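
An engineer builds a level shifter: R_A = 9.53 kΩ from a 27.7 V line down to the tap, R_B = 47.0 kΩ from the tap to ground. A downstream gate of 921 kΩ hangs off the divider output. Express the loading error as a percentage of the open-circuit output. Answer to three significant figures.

0.853 %

The divider's output (Thévenin) resistance is R_A‖R_B = 7.923 kΩ.
Fractional drop under load = R_th/(R_th + R_L) = 7.923 / (7.923 + 921) = 0.008530.
So the output falls by 0.853 %.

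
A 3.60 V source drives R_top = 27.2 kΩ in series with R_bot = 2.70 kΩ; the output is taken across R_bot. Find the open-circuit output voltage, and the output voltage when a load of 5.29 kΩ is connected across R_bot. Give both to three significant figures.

Unloaded: 0.325 V; loaded: 0.222 V

Open-circuit: V = 3.60 × 2.70/(27.2 + 2.70) = 0.325 V.
With the load, R_bot becomes R_bot‖R_L = 1.788 kΩ, so V = 3.60 × 1.788/28.99 = 0.222 V.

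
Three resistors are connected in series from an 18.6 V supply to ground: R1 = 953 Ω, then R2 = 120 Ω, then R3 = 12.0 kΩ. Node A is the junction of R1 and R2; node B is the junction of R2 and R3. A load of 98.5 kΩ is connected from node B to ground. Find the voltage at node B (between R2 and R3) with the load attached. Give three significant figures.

V ≈ 16.9 V

At node B, R3 is in parallel with the load: R3‖R_L = 10700 Ω.
Below node A the resistance is R2 + (R3‖R_L) = 10820 Ω, so V_A = 18.6 × 10820/11770 = 17.09 V.
Then V_B = V_A × (R3‖R_L)/(R2 + R3‖R_L) = 17.09 × 10700/10820 = 16.9 V.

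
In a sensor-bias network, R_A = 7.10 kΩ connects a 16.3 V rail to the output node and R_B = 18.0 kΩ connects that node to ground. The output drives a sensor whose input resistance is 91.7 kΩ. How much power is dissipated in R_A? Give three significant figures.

Total resistance from the source is R_A + (R_B‖R_L) = 22.15 kΩ, so I = 16.3/22.15 kΩ = 0.7360 mA.
P = I²·R_A = (0.7360 mA)² × 7.10 kΩ = 3.85 mW.

P ≈ 3.85 mW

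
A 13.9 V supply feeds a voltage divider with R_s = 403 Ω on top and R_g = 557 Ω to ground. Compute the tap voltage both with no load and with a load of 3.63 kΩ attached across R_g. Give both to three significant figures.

Unloaded: 8.06 V; loaded: 7.58 V

Open-circuit: V = 13.9 × 557/(403 + 557) = 8.06 V.
With the load, R_g becomes R_g‖R_L = 482.9 Ω, so V = 13.9 × 482.9/885.9 = 7.58 V.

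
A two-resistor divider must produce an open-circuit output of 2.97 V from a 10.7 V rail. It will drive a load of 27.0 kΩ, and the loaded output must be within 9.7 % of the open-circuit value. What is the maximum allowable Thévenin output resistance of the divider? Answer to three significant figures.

Loading drop = R_th/(R_th + R_L) ≤ 0.0970, so R_th ≤ R_L · ε/(1−ε) = 27.0 kΩ × 0.0970/0.9030 = 2.90 kΩ.
(Any R1, R2 with R2/(R1+R2) = 0.278 and R1‖R2 ≤ 2.90 kΩ will meet the spec.)

R_th ≤ 2.90 kΩ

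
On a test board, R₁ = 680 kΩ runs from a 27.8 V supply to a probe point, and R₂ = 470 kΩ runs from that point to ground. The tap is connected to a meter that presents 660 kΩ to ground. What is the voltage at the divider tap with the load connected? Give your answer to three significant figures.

The load sits in parallel with R₂: R₂‖R_L = (470 × 660) / (470 + 660) = 274.5 kΩ.
V_out = 27.8 × 274.5 / (680 + 274.5) = 27.8 × 274.5/954.5 = 8.00 V.
(Unloaded it would have been 11.4 V.)

V_out ≈ 8.00 V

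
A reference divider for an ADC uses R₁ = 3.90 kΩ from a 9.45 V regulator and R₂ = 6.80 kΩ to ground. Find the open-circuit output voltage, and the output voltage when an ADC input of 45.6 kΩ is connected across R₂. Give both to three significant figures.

Open-circuit: V = 9.45 × 6.80/(3.90 + 6.80) = 6.01 V.
With the load, R₂ becomes R₂‖R_L = 5.918 kΩ, so V = 9.45 × 5.918/9.818 = 5.70 V.

Unloaded: 6.01 V; loaded: 5.70 V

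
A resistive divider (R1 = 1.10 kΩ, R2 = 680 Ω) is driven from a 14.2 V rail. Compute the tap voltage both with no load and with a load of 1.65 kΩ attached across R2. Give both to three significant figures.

Unloaded: 5.42 V; loaded: 4.32 V

Open-circuit: V = 14.2 × 680/(1100 + 680) = 5.42 V.
With the load, R2 becomes R2‖R_L = 481.5 Ω, so V = 14.2 × 481.5/1582 = 4.32 V.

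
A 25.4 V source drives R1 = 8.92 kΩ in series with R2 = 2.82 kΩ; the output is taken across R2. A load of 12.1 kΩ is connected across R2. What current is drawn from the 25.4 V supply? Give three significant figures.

I ≈ 2.27 mA

R2‖R_L = 2.287 kΩ, so the source sees R1 + R2‖R_L = 11.21 kΩ.
I = 25.4 V / 11.21 kΩ = 2.27 mA.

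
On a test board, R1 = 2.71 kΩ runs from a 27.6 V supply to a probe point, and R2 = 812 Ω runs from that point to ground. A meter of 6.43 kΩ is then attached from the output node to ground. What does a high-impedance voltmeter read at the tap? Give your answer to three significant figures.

The load sits in parallel with R2: R2‖R_L = (812 × 6430) / (812 + 6430) = 721.0 Ω.
V_out = 27.6 × 721.0 / (2710 + 721.0) = 27.6 × 721.0/3431 = 5.80 V.

V_out ≈ 5.80 V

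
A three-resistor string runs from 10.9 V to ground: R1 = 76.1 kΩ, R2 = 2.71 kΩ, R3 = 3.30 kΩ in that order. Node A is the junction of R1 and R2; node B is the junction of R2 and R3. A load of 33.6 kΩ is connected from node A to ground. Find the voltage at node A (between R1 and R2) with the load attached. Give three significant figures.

V ≈ 0.684 V

Below node A the series string R2+R3 = 6.010 kΩ sits in parallel with the 33.6 kΩ load: 5.098 kΩ.
V_A = 10.9 × 5.098/(76.1 + 5.098) = 0.684 V.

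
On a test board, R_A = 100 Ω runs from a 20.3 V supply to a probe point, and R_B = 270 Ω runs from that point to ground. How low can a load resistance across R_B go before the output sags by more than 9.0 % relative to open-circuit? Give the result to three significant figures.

R_L(min) ≈ 738 Ω

Output resistance R_th = R_A‖R_B = (100 × 270)/370.0 = 72.97 Ω.
The fractional drop is R_th/(R_th + R_L); requiring this ≤ 0.0900 gives R_L ≥ R_th(1/0.0900 − 1) = 72.97 × 10.11 = 738 Ω.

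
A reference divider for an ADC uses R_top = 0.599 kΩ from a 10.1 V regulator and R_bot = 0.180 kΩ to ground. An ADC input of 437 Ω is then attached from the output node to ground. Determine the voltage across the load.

The load sits in parallel with R_bot: R_bot‖R_L = (180 × 437) / (180 + 437) = 127.5 Ω.
V_out = 10.1 × 127.5 / (599 + 127.5) = 10.1 × 127.5/726.5 = 1.77 V.

V_out ≈ 1.77 V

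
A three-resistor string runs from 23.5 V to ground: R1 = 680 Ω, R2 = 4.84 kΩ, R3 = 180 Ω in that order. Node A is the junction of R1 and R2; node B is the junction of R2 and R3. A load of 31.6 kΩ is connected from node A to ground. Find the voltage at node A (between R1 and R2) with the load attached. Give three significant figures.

Below node A the series string R2+R3 = 5020 Ω sits in parallel with the 31600 Ω load: 4332 Ω.
V_A = 23.5 × 4332/(680 + 4332) = 20.3 V.

V ≈ 20.3 V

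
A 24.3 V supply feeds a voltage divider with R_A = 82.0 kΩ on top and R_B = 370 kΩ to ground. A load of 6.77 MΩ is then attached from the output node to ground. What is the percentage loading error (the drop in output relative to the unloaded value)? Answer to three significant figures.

The divider's output (Thévenin) resistance is R_A‖R_B = 67.12 kΩ.
Fractional drop under load = R_th/(R_th + R_L) = 67.12 / (67.12 + 6770) = 0.009818.
So the output falls by 0.982 %.

0.982 %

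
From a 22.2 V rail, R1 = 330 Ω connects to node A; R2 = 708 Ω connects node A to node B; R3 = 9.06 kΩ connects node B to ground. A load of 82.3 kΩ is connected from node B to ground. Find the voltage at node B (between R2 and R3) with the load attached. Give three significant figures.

At node B, R3 is in parallel with the load: R3‖R_L = 8162 Ω.
Below node A the resistance is R2 + (R3‖R_L) = 8870 Ω, so V_A = 22.2 × 8870/9200 = 21.40 V.
Then V_B = V_A × (R3‖R_L)/(R2 + R3‖R_L) = 21.40 × 8162/8870 = 19.7 V.

V ≈ 19.7 V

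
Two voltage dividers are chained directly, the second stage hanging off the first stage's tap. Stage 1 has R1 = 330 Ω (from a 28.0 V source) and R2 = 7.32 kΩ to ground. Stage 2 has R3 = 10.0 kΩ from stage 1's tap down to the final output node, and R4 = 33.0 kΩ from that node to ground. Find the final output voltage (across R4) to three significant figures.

Stage 2 presents R3+R4 = 43000 Ω as a load on stage 1's tap.
Stage 1's lower leg becomes R2‖(R3+R4) = 6255 Ω, so V_mid = 28.0 × 6255/6585 = 26.60 V.
Stage 2 is itself unloaded: V_out = V_mid × R4/(R3+R4) = 26.60 × 33000/43000 = 20.4 V.

V_out ≈ 20.4 V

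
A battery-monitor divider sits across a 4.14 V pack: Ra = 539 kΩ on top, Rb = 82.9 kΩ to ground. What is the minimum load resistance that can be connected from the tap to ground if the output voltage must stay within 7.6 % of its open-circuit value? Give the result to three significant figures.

R_L(min) ≈ 874 kΩ

Output resistance R_th = Ra‖Rb = (539 × 82.9)/621.9 = 71.85 kΩ.
The fractional drop is R_th/(R_th + R_L); requiring this ≤ 0.0760 gives R_L ≥ R_th(1/0.0760 − 1) = 71.85 × 12.16 = 874 kΩ.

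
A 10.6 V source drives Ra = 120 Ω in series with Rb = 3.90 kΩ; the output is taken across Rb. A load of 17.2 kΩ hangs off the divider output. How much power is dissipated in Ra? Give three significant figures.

Total resistance from the source is Ra + (Rb‖R_L) = 3299 Ω, so I = 10.6/3299 Ω = 3.213 mA.
P = I²·Ra = (3.213 mA)² × 120 Ω = 1.24 mW.

P ≈ 1.24 mW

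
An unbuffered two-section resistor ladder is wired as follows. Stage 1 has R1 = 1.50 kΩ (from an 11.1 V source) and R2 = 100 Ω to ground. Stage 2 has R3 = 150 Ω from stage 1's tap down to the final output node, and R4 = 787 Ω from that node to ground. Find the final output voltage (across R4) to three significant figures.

Stage 2 presents R3+R4 = 937.0 Ω as a load on stage 1's tap.
Stage 1's lower leg becomes R2‖(R3+R4) = 90.36 Ω, so V_mid = 11.1 × 90.36/1590 = 0.6307 V.
Stage 2 is itself unloaded: V_out = V_mid × R4/(R3+R4) = 0.6307 × 787/937.0 = 0.530 V.

V_out ≈ 0.530 V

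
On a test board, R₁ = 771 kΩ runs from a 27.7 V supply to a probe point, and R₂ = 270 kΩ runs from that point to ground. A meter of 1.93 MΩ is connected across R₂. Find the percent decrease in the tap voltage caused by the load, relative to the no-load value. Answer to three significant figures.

Unloaded V = 27.7 × 270/1041 = 7.1844 V.
Loaded: R₂‖R_L = 236.9 kΩ, giving V = 27.7 × 236.9/1008 = 6.5099 V.
Drop = (7.1844 − 6.5099) / 7.1844 = 9.39 %.

9.39 %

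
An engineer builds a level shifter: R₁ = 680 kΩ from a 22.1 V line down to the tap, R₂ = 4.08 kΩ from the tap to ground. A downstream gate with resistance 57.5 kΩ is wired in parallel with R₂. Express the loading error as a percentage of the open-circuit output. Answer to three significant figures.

The divider's output (Thévenin) resistance is R₁‖R₂ = 4.056 kΩ.
Fractional drop under load = R_th/(R_th + R_L) = 4.056 / (4.056 + 57.5) = 0.06589.
So the output falls by 6.59 %.

6.59 %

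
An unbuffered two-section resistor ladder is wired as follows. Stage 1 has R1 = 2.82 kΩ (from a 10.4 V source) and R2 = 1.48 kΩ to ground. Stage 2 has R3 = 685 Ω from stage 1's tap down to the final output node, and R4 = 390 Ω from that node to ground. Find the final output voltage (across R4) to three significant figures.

V_out ≈ 0.682 V

Stage 2 presents R3+R4 = 1075 Ω as a load on stage 1's tap.
Stage 1's lower leg becomes R2‖(R3+R4) = 622.7 Ω, so V_mid = 10.4 × 622.7/3443 = 1.881 V.
Stage 2 is itself unloaded: V_out = V_mid × R4/(R3+R4) = 1.881 × 390/1075 = 0.682 V.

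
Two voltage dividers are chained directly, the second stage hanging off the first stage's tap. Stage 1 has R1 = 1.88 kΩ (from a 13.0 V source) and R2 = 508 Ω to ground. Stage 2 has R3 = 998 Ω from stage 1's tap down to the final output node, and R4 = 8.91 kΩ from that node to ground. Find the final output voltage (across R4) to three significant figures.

Stage 2 presents R3+R4 = 9908 Ω as a load on stage 1's tap.
Stage 1's lower leg becomes R2‖(R3+R4) = 483.2 Ω, so V_mid = 13.0 × 483.2/2363 = 2.658 V.
Stage 2 is itself unloaded: V_out = V_mid × R4/(R3+R4) = 2.658 × 8910/9908 = 2.39 V.

V_out ≈ 2.39 V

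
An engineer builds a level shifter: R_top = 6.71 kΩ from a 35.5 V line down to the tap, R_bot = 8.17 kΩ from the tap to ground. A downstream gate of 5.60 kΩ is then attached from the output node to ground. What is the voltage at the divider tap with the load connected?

The load sits in parallel with R_bot: R_bot‖R_L = (8.17 × 5.60) / (8.17 + 5.60) = 3.323 kΩ.
V_out = 35.5 × 3.323 / (6.71 + 3.323) = 35.5 × 3.323/10.03 = 11.8 V.

V_out ≈ 11.8 V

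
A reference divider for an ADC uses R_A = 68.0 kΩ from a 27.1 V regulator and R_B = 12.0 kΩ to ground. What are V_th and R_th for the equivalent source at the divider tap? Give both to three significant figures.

V_th = 4.07 V, R_th = 10.2 kΩ

V_th is the open-circuit tap voltage: 27.1 × 12.0/(68.0 + 12.0) = 4.07 V.
With the supply zeroed, R_A and R_B appear in parallel from the tap: R_th = R_A‖R_B = (68.0 × 12.0)/80.00 = 10.2 kΩ.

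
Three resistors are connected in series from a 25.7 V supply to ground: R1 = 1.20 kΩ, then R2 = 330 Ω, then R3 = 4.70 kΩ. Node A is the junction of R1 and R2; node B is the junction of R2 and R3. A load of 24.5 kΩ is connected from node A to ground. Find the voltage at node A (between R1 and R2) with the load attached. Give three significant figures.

V ≈ 20.0 V

Below node A the series string R2+R3 = 5030 Ω sits in parallel with the 24500 Ω load: 4173 Ω.
V_A = 25.7 × 4173/(1200 + 4173) = 20.0 V.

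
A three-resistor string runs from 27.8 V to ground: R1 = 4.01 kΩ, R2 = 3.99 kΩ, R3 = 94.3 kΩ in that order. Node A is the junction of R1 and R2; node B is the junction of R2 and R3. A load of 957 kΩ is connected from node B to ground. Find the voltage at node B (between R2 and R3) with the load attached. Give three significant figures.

At node B, R3 is in parallel with the load: R3‖R_L = 85.84 kΩ.
Below node A the resistance is R2 + (R3‖R_L) = 89.83 kΩ, so V_A = 27.8 × 89.83/93.84 = 26.61 V.
Then V_B = V_A × (R3‖R_L)/(R2 + R3‖R_L) = 26.61 × 85.84/89.83 = 25.4 V.

V ≈ 25.4 V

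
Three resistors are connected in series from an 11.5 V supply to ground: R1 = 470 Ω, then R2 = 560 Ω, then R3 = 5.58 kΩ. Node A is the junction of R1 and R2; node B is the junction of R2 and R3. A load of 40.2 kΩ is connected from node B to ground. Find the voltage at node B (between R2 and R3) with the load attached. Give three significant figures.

At node B, R3 is in parallel with the load: R3‖R_L = 4900 Ω.
Below node A the resistance is R2 + (R3‖R_L) = 5460 Ω, so V_A = 11.5 × 5460/5930 = 10.59 V.
Then V_B = V_A × (R3‖R_L)/(R2 + R3‖R_L) = 10.59 × 4900/5460 = 9.50 V.

V ≈ 9.50 V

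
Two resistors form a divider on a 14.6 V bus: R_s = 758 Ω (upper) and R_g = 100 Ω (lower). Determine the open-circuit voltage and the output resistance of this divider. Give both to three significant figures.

V_th = 1.70 V, R_th = 88.3 Ω

V_th is the open-circuit tap voltage: 14.6 × 100/(758 + 100) = 1.70 V.
With the supply zeroed, R_s and R_g appear in parallel from the tap: R_th = R_s‖R_g = (758 × 100)/858.0 = 88.3 Ω.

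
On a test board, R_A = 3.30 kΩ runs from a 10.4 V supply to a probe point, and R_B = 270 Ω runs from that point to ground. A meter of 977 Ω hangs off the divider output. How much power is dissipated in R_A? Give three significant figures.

P ≈ 28.9 mW

Total resistance from the source is R_A + (R_B‖R_L) = 3512 Ω, so I = 10.4/3512 Ω = 2.962 mA.
P = I²·R_A = (2.962 mA)² × 3.30 kΩ = 28.9 mW.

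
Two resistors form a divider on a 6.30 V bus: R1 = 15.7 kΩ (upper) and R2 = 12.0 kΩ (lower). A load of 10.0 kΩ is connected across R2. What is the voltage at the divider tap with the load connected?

The load sits in parallel with R2: R2‖R_L = (12.0 × 10.0) / (12.0 + 10.0) = 5.455 kΩ.
V_out = 6.30 × 5.455 / (15.7 + 5.455) = 6.30 × 5.455/21.15 = 1.62 V.
(Unloaded it would have been 2.73 V.)

V_out ≈ 1.62 V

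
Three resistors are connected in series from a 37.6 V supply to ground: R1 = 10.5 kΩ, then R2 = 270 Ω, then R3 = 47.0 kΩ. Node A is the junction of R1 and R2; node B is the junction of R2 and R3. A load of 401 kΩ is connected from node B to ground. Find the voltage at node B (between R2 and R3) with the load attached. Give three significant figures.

V ≈ 29.9 V

At node B, R3 is in parallel with the load: R3‖R_L = 42070 Ω.
Below node A the resistance is R2 + (R3‖R_L) = 42340 Ω, so V_A = 37.6 × 42340/52840 = 30.13 V.
Then V_B = V_A × (R3‖R_L)/(R2 + R3‖R_L) = 30.13 × 42070/42340 = 29.9 V.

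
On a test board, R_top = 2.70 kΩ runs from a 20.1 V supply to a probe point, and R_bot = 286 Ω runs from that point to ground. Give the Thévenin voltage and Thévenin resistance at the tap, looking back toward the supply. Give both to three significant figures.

V_th = 1.93 V, R_th = 259 Ω

V_th is the open-circuit tap voltage: 20.1 × 286/(2700 + 286) = 1.93 V.
With the supply zeroed, R_top and R_bot appear in parallel from the tap: R_th = R_top‖R_bot = (2700 × 286)/2986 = 259 Ω.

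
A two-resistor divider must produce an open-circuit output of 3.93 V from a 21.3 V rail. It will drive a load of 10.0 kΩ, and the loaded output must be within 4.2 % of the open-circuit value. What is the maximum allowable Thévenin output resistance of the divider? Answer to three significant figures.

Loading drop = R_th/(R_th + R_L) ≤ 0.0420, so R_th ≤ R_L · ε/(1−ε) = 10.0 kΩ × 0.0420/0.9580 = 438 Ω.
(Any R1, R2 with R2/(R1+R2) = 0.185 and R1‖R2 ≤ 438 Ω will meet the spec.)

R_th ≤ 438 Ω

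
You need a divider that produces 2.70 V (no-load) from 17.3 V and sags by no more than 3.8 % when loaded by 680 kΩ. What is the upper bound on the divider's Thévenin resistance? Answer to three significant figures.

Loading drop = R_th/(R_th + R_L) ≤ 0.0380, so R_th ≤ R_L · ε/(1−ε) = 680 kΩ × 0.0380/0.9620 = 26.9 kΩ.
(Any R1, R2 with R2/(R1+R2) = 0.156 and R1‖R2 ≤ 26.9 kΩ will meet the spec.)

R_th ≤ 26.9 kΩ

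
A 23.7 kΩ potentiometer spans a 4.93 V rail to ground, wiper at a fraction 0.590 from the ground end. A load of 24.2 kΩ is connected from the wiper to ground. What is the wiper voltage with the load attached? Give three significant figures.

V ≈ 2.35 V

The wiper splits the pot into (1−α)R = 9.717 kΩ above and αR = 13.98 kΩ below.
Lower section ‖ load = 8.862 kΩ.
V_wiper = 4.93 × 8.862/(9.717 + 8.862) = 2.35 V.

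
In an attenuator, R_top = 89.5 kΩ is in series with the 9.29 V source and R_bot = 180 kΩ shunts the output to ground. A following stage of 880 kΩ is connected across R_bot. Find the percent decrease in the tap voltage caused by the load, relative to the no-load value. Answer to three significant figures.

The divider's output (Thévenin) resistance is R_top‖R_bot = 59.78 kΩ.
Fractional drop under load = R_th/(R_th + R_L) = 59.78 / (59.78 + 880) = 0.06361.
So the output falls by 6.36 %.

6.36 %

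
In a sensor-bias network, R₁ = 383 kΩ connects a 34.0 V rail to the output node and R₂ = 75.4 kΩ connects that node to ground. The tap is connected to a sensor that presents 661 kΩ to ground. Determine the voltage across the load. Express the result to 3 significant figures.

The load sits in parallel with R₂: R₂‖R_L = (75.4 × 661) / (75.4 + 661) = 67.68 kΩ.
V_out = 34.0 × 67.68 / (383 + 67.68) = 34.0 × 67.68/450.7 = 5.11 V.

V_out ≈ 5.11 V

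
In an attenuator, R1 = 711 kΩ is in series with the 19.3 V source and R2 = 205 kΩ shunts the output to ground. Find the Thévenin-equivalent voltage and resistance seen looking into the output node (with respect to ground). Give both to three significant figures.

V_th = 4.32 V, R_th = 159 kΩ

V_th is the open-circuit tap voltage: 19.3 × 205/(711 + 205) = 4.32 V.
With the supply zeroed, R1 and R2 appear in parallel from the tap: R_th = R1‖R2 = (711 × 205)/916.0 = 159 kΩ.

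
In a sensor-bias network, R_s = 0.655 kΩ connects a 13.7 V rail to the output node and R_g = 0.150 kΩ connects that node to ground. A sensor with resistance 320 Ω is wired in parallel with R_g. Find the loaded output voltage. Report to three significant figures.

V_out ≈ 1.85 V

The load sits in parallel with R_g: R_g‖R_L = (150 × 320) / (150 + 320) = 102.1 Ω.
V_out = 13.7 × 102.1 / (655 + 102.1) = 13.7 × 102.1/757.1 = 1.85 V.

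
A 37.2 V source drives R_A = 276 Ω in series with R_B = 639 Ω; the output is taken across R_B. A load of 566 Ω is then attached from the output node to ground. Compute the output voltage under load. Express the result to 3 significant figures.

The load sits in parallel with R_B: R_B‖R_L = (639 × 566) / (639 + 566) = 300.1 Ω.
V_out = 37.2 × 300.1 / (276 + 300.1) = 37.2 × 300.1/576.1 = 19.4 V.

V_out ≈ 19.4 V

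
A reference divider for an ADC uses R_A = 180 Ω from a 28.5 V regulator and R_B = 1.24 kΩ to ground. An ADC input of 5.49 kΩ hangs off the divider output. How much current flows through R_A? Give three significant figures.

R_B‖R_L = 1012 Ω, so the source sees R_A + R_B‖R_L = 1192 Ω.
I = 28.5 V / 1192 Ω = 23.9 mA.

I ≈ 23.9 mA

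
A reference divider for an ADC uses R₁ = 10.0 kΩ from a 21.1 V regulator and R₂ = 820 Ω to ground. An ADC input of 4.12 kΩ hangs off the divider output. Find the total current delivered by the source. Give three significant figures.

R₂‖R_L = 683.9 Ω, so the source sees R₁ + R₂‖R_L = 10680 Ω.
I = 21.1 V / 10680 Ω = 1.97 mA.

I ≈ 1.97 mA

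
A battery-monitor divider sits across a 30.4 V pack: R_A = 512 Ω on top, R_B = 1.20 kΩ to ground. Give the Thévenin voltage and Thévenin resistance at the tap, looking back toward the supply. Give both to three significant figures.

V_th = 21.3 V, R_th = 359 Ω

V_th is the open-circuit tap voltage: 30.4 × 1200/(512 + 1200) = 21.3 V.
With the supply zeroed, R_A and R_B appear in parallel from the tap: R_th = R_A‖R_B = (512 × 1200)/1712 = 359 Ω.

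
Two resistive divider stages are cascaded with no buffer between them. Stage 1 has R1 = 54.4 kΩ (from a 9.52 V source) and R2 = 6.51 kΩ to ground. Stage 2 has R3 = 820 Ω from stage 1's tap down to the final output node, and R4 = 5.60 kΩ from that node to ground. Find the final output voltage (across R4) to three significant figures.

Stage 2 presents R3+R4 = 6420 Ω as a load on stage 1's tap.
Stage 1's lower leg becomes R2‖(R3+R4) = 3232 Ω, so V_mid = 9.52 × 3232/57630 = 0.5339 V.
Stage 2 is itself unloaded: V_out = V_mid × R4/(R3+R4) = 0.5339 × 5600/6420 = 0.466 V.

V_out ≈ 0.466 V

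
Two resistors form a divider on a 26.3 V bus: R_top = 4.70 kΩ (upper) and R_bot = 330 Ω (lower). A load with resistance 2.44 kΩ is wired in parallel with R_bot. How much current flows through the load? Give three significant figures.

R_bot‖R_L = 290.7 Ω; V_out = 26.3 × 290.7/4991 = 1.532 V.
I_L = V_out / R_L = 1.532 / 2.44 kΩ = 0.628 mA.

I_L ≈ 0.628 mA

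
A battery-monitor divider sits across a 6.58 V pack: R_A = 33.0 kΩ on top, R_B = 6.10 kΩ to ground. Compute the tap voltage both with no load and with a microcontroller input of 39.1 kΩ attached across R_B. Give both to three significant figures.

Open-circuit: V = 6.58 × 6.10/(33.0 + 6.10) = 1.03 V.
With the load, R_B becomes R_B‖R_L = 5.277 kΩ, so V = 6.58 × 5.277/38.28 = 0.907 V.

Unloaded: 1.03 V; loaded: 0.907 V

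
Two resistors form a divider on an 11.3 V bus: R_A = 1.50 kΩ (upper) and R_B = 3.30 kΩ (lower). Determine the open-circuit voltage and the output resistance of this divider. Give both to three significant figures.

V_th = 7.77 V, R_th = 1.03 kΩ

V_th is the open-circuit tap voltage: 11.3 × 3.30/(1.50 + 3.30) = 7.77 V.
With the supply zeroed, R_A and R_B appear in parallel from the tap: R_th = R_A‖R_B = (1.50 × 3.30)/4.800 = 1.03 kΩ.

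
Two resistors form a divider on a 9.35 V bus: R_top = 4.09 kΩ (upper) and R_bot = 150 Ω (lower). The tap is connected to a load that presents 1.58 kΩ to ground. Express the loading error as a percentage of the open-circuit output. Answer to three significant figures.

8.39 %

The divider's output (Thévenin) resistance is R_top‖R_bot = 144.7 Ω.
Fractional drop under load = R_th/(R_th + R_L) = 144.7 / (144.7 + 1580) = 0.08390.
So the output falls by 8.39 %.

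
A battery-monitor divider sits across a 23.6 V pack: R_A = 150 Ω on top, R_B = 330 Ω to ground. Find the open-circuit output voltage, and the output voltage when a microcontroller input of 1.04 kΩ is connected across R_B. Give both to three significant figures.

Unloaded: 16.2 V; loaded: 14.8 V

Open-circuit: V = 23.6 × 330/(150 + 330) = 16.2 V.
With the load, R_B becomes R_B‖R_L = 250.5 Ω, so V = 23.6 × 250.5/400.5 = 14.8 V.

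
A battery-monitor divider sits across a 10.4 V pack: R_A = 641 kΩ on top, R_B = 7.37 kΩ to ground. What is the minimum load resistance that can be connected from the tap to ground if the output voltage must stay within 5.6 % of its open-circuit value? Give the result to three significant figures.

R_L(min) ≈ 123 kΩ

Output resistance R_th = R_A‖R_B = (641 × 7.37)/648.4 = 7.286 kΩ.
The fractional drop is R_th/(R_th + R_L); requiring this ≤ 0.0560 gives R_L ≥ R_th(1/0.0560 − 1) = 7.286 × 16.86 = 123 kΩ.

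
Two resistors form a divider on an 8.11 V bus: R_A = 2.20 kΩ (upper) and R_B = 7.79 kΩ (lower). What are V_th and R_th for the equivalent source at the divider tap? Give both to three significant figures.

V_th is the open-circuit tap voltage: 8.11 × 7.79/(2.20 + 7.79) = 6.32 V.
With the supply zeroed, R_A and R_B appear in parallel from the tap: R_th = R_A‖R_B = (2.20 × 7.79)/9.990 = 1.72 kΩ.

V_th = 6.32 V, R_th = 1.72 kΩ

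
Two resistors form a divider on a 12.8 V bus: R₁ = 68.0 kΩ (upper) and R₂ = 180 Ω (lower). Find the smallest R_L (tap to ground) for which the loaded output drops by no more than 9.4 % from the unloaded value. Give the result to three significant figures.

Output resistance R_th = R₁‖R₂ = (68000 × 180)/68180 = 179.5 Ω.
The fractional drop is R_th/(R_th + R_L); requiring this ≤ 0.0940 gives R_L ≥ R_th(1/0.0940 − 1) = 179.5 × 9.638 = 1.73 kΩ.

R_L(min) ≈ 1.73 kΩ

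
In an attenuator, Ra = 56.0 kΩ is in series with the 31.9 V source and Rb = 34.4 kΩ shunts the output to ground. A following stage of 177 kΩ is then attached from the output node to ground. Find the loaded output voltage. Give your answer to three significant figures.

V_out ≈ 10.8 V

The load sits in parallel with Rb: Rb‖R_L = (34.4 × 177) / (34.4 + 177) = 28.80 kΩ.
V_out = 31.9 × 28.80 / (56.0 + 28.80) = 31.9 × 28.80/84.80 = 10.8 V.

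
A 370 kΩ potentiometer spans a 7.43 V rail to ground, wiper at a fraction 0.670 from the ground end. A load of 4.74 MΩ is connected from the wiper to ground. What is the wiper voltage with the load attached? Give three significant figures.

V ≈ 4.89 V

The wiper splits the pot into (1−α)R = 122.1 kΩ above and αR = 247.9 kΩ below.
Lower section ‖ load = 235.6 kΩ.
V_wiper = 7.43 × 235.6/(122.1 + 235.6) = 4.89 V.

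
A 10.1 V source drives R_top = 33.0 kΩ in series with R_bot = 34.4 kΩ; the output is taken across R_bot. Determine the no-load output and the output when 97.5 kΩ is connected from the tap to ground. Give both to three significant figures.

Open-circuit: V = 10.1 × 34.4/(33.0 + 34.4) = 5.15 V.
With the load, R_bot becomes R_bot‖R_L = 25.43 kΩ, so V = 10.1 × 25.43/58.43 = 4.40 V.

Unloaded: 5.15 V; loaded: 4.40 V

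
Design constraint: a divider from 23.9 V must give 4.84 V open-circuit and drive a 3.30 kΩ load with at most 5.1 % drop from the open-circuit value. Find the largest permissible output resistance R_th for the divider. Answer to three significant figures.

R_th ≤ 177 Ω

Loading drop = R_th/(R_th + R_L) ≤ 0.0510, so R_th ≤ R_L · ε/(1−ε) = 3.30 kΩ × 0.0510/0.9490 = 177 Ω.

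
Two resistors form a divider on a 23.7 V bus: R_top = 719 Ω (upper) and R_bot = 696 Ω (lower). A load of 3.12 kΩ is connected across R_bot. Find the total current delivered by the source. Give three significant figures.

R_bot‖R_L = 569.1 Ω, so the source sees R_top + R_bot‖R_L = 1288 Ω.
I = 23.7 V / 1288 Ω = 18.4 mA.

I ≈ 18.4 mA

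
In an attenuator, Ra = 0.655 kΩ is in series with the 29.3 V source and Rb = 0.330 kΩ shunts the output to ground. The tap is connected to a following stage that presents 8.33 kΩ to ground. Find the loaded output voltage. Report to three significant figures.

The load sits in parallel with Rb: Rb‖R_L = (330 × 8330) / (330 + 8330) = 317.4 Ω.
V_out = 29.3 × 317.4 / (655 + 317.4) = 29.3 × 317.4/972.4 = 9.56 V.

V_out ≈ 9.56 V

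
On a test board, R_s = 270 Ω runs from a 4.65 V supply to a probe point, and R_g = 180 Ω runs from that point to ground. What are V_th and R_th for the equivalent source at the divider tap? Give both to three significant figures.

V_th is the open-circuit tap voltage: 4.65 × 180/(270 + 180) = 1.86 V.
With the supply zeroed, R_s and R_g appear in parallel from the tap: R_th = R_s‖R_g = (270 × 180)/450.0 = 108 Ω.

V_th = 1.86 V, R_th = 108 Ω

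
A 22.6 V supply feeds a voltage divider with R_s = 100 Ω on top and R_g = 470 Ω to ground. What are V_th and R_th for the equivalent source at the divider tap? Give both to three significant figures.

V_th = 18.6 V, R_th = 82.5 Ω

V_th is the open-circuit tap voltage: 22.6 × 470/(100 + 470) = 18.6 V.
With the supply zeroed, R_s and R_g appear in parallel from the tap: R_th = R_s‖R_g = (100 × 470)/570.0 = 82.5 Ω.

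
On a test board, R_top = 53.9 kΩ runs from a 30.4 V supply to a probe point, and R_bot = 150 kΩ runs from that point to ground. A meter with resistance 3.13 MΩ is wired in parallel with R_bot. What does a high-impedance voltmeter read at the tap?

The load sits in parallel with R_bot: R_bot‖R_L = (150 × 3130) / (150 + 3130) = 143.1 kΩ.
V_out = 30.4 × 143.1 / (53.9 + 143.1) = 30.4 × 143.1/197.0 = 22.1 V.
(Unloaded it would have been 22.4 V.)

V_out ≈ 22.1 V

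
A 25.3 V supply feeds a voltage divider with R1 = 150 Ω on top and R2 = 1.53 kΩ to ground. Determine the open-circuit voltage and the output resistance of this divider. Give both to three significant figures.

V_th = 23.0 V, R_th = 137 Ω

V_th is the open-circuit tap voltage: 25.3 × 1530/(150 + 1530) = 23.0 V.
With the supply zeroed, R1 and R2 appear in parallel from the tap: R_th = R1‖R2 = (150 × 1530)/1680 = 137 Ω.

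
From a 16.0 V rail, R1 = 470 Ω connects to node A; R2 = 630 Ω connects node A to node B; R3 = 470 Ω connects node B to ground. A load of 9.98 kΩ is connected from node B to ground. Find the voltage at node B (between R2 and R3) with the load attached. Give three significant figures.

V ≈ 4.64 V

At node B, R3 is in parallel with the load: R3‖R_L = 448.9 Ω.
Below node A the resistance is R2 + (R3‖R_L) = 1079 Ω, so V_A = 16.0 × 1079/1549 = 11.14 V.
Then V_B = V_A × (R3‖R_L)/(R2 + R3‖R_L) = 11.14 × 448.9/1079 = 4.64 V.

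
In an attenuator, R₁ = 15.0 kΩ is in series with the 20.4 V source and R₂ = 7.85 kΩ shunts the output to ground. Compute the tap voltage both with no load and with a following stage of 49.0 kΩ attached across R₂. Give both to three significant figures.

Unloaded: 7.01 V; loaded: 6.34 V

Open-circuit: V = 20.4 × 7.85/(15.0 + 7.85) = 7.01 V.
With the load, R₂ becomes R₂‖R_L = 6.766 kΩ, so V = 20.4 × 6.766/21.77 = 6.34 V.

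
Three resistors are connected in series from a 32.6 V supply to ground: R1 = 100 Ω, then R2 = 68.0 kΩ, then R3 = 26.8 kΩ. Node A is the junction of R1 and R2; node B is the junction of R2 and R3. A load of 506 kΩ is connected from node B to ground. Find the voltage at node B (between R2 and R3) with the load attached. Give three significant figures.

V ≈ 8.87 V

At node B, R3 is in parallel with the load: R3‖R_L = 25450 Ω.
Below node A the resistance is R2 + (R3‖R_L) = 93450 Ω, so V_A = 32.6 × 93450/93550 = 32.57 V.
Then V_B = V_A × (R3‖R_L)/(R2 + R3‖R_L) = 32.57 × 25450/93450 = 8.87 V.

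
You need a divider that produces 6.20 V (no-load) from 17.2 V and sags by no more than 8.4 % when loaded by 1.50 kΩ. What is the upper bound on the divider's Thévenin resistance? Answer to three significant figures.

R_th ≤ 138 Ω

Loading drop = R_th/(R_th + R_L) ≤ 0.0840, so R_th ≤ R_L · ε/(1−ε) = 1.50 kΩ × 0.0840/0.9160 = 138 Ω.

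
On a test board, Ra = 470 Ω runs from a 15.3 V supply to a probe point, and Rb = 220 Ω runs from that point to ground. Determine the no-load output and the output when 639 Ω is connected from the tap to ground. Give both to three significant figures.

Unloaded: 4.88 V; loaded: 3.95 V

Open-circuit: V = 15.3 × 220/(470 + 220) = 4.88 V.
With the load, Rb becomes Rb‖R_L = 163.7 Ω, so V = 15.3 × 163.7/633.7 = 3.95 V.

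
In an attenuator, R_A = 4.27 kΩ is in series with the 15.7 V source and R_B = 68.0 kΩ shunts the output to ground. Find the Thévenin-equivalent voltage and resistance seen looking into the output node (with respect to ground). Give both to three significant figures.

V_th is the open-circuit tap voltage: 15.7 × 68.0/(4.27 + 68.0) = 14.8 V.
With the supply zeroed, R_A and R_B appear in parallel from the tap: R_th = R_A‖R_B = (4.27 × 68.0)/72.27 = 4.02 kΩ.

V_th = 14.8 V, R_th = 4.02 kΩ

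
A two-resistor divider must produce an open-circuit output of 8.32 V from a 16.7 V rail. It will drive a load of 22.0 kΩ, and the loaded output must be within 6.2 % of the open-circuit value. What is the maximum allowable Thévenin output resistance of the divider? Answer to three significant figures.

Loading drop = R_th/(R_th + R_L) ≤ 0.0620, so R_th ≤ R_L · ε/(1−ε) = 22.0 kΩ × 0.0620/0.9380 = 1.45 kΩ.

R_th ≤ 1.45 kΩ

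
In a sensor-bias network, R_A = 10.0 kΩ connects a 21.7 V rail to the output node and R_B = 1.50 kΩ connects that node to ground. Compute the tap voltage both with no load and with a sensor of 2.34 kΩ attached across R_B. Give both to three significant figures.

Unloaded: 2.83 V; loaded: 1.82 V

Open-circuit: V = 21.7 × 1.50/(10.0 + 1.50) = 2.83 V.
With the load, R_B becomes R_B‖R_L = 0.9141 kΩ, so V = 21.7 × 0.9141/10.91 = 1.82 V.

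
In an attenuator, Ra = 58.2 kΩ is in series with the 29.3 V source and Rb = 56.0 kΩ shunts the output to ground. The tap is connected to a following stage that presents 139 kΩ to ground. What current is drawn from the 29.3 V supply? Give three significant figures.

Rb‖R_L = 39.92 kΩ, so the source sees Ra + Rb‖R_L = 98.12 kΩ.
I = 29.3 V / 98.12 kΩ = 0.299 mA.

I ≈ 0.299 mA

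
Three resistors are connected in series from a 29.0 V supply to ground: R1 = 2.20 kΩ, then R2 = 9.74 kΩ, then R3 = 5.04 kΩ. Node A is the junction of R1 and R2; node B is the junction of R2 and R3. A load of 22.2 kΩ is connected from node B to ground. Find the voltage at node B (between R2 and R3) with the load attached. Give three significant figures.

At node B, R3 is in parallel with the load: R3‖R_L = 4.107 kΩ.
Below node A the resistance is R2 + (R3‖R_L) = 13.85 kΩ, so V_A = 29.0 × 13.85/16.05 = 25.02 V.
Then V_B = V_A × (R3‖R_L)/(R2 + R3‖R_L) = 25.02 × 4.107/13.85 = 7.42 V.

V ≈ 7.42 V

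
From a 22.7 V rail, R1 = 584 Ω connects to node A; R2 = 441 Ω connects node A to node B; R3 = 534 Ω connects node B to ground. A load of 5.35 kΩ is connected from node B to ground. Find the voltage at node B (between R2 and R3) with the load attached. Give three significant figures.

At node B, R3 is in parallel with the load: R3‖R_L = 485.5 Ω.
Below node A the resistance is R2 + (R3‖R_L) = 926.5 Ω, so V_A = 22.7 × 926.5/1511 = 13.92 V.
Then V_B = V_A × (R3‖R_L)/(R2 + R3‖R_L) = 13.92 × 485.5/926.5 = 7.30 V.

V ≈ 7.30 V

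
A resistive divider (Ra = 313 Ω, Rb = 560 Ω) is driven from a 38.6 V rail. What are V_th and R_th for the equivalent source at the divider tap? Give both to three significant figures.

V_th is the open-circuit tap voltage: 38.6 × 560/(313 + 560) = 24.8 V.
With the supply zeroed, Ra and Rb appear in parallel from the tap: R_th = Ra‖Rb = (313 × 560)/873.0 = 201 Ω.

V_th = 24.8 V, R_th = 201 Ω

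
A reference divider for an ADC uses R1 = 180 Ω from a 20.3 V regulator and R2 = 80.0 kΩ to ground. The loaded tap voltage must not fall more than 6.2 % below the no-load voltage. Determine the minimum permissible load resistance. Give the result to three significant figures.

Output resistance R_th = R1‖R2 = (180 × 80000)/80180 = 179.6 Ω.
The fractional drop is R_th/(R_th + R_L); requiring this ≤ 0.0620 gives R_L ≥ R_th(1/0.0620 − 1) = 179.6 × 15.13 = 2.72 kΩ.

R_L(min) ≈ 2.72 kΩ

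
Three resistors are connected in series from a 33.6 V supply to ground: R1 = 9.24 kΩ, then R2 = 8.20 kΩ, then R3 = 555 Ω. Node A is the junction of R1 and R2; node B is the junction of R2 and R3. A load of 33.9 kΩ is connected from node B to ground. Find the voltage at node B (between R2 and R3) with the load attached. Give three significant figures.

At node B, R3 is in parallel with the load: R3‖R_L = 546.1 Ω.
Below node A the resistance is R2 + (R3‖R_L) = 8746 Ω, so V_A = 33.6 × 8746/17990 = 16.34 V.
Then V_B = V_A × (R3‖R_L)/(R2 + R3‖R_L) = 16.34 × 546.1/8746 = 1.02 V.

V ≈ 1.02 V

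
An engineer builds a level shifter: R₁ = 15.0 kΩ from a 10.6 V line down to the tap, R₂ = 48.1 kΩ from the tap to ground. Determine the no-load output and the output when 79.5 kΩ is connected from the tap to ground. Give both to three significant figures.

Open-circuit: V = 10.6 × 48.1/(15.0 + 48.1) = 8.08 V.
With the load, R₂ becomes R₂‖R_L = 29.97 kΩ, so V = 10.6 × 29.97/44.97 = 7.06 V.

Unloaded: 8.08 V; loaded: 7.06 V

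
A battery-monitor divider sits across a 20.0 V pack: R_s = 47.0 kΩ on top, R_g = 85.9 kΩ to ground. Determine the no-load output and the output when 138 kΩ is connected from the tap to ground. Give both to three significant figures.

Unloaded: 12.9 V; loaded: 10.6 V

Open-circuit: V = 20.0 × 85.9/(47.0 + 85.9) = 12.9 V.
With the load, R_g becomes R_g‖R_L = 52.94 kΩ, so V = 20.0 × 52.94/99.94 = 10.6 V.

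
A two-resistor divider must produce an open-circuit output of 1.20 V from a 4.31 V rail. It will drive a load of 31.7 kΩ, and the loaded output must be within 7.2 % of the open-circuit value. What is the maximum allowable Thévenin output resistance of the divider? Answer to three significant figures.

R_th ≤ 2.46 kΩ

Loading drop = R_th/(R_th + R_L) ≤ 0.0720, so R_th ≤ R_L · ε/(1−ε) = 31.7 kΩ × 0.0720/0.9280 = 2.46 kΩ.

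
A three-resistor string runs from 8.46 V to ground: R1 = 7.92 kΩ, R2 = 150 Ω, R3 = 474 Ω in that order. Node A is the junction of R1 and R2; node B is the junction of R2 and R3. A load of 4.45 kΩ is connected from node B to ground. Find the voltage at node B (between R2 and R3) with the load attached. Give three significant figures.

V ≈ 0.426 V

At node B, R3 is in parallel with the load: R3‖R_L = 428.4 Ω.
Below node A the resistance is R2 + (R3‖R_L) = 578.4 Ω, so V_A = 8.46 × 578.4/8498 = 0.5758 V.
Then V_B = V_A × (R3‖R_L)/(R2 + R3‖R_L) = 0.5758 × 428.4/578.4 = 0.426 V.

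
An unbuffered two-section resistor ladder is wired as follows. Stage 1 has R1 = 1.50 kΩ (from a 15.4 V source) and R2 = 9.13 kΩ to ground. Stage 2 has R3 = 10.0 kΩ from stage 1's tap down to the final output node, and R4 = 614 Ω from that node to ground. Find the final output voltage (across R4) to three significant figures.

Stage 2 presents R3+R4 = 10610 Ω as a load on stage 1's tap.
Stage 1's lower leg becomes R2‖(R3+R4) = 4908 Ω, so V_mid = 15.4 × 4908/6408 = 11.80 V.
Stage 2 is itself unloaded: V_out = V_mid × R4/(R3+R4) = 11.80 × 614/10610 = 0.682 V.

V_out ≈ 0.682 V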